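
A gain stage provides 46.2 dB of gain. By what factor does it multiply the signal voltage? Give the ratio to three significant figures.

Voltage ratio = 10^(dB/20).
10^(46.2/20) = 10^(2.310) = 204.

204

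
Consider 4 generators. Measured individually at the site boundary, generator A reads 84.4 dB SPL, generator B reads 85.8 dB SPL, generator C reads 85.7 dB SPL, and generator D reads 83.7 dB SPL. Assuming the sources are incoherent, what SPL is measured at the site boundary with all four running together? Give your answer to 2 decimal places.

91.01 dB SPL

Incoherent sources sum as intensities:
L_total = 10·log₁₀(10^(84.4/10) + 10^(85.8/10) + 10^(85.7/10) + 10^(83.7/10)) = 10·log₁₀(1262000000) = 91.01 dB SPL.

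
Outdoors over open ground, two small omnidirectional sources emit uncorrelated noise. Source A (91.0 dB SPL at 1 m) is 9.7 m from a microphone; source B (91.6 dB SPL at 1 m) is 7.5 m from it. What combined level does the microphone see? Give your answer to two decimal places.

75.92 dB SPL

At the listener: L_A = 91.0 − 20·log₁₀(9.7) = 71.265 dB; L_B = 91.6 − 20·log₁₀(7.5) = 74.099 dB.
Combined: 10·log₁₀(10^(71.265/10)+10^(74.099/10)) = 75.92 dB SPL.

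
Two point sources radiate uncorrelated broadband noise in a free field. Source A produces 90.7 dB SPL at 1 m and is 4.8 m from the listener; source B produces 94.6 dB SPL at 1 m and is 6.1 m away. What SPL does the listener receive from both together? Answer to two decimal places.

81.09 dB SPL

At the listener: L_A = 90.7 − 20·log₁₀(4.8) = 77.075 dB; L_B = 94.6 − 20·log₁₀(6.1) = 78.893 dB.
Combined: 10·log₁₀(10^(77.075/10)+10^(78.893/10)) = 81.09 dB SPL.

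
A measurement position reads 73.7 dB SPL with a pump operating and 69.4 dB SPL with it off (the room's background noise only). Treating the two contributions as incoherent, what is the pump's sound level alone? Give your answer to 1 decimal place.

Background correction is a power subtraction:
L_src = 10·log₁₀(10^(73.7/10) − 10^(69.4/10)) = 10·log₁₀(14730000) = 71.7 dB SPL.

71.7 dB SPL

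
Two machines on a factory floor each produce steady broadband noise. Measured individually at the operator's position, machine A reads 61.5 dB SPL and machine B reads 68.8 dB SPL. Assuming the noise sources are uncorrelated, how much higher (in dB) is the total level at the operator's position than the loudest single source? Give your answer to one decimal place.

0.7 dB

Incoherent sources sum as intensities:
L_total = 10·log₁₀(10^(61.5/10) + 10^(68.8/10)) = 69.54 dB SPL.
Excess over the loudest (68.8 dB): 69.54 − 68.8 = 0.7 dB.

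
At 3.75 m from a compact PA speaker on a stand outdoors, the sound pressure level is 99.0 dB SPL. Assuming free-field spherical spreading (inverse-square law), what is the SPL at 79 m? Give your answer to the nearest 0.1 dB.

72.5 dB SPL

Inverse-square spreading gives ΔL = −20·log₁₀(d₂/d₁).
ΔL = −20·log₁₀(79/3.75) = -26.47 dB, so L₂ = 99.0 + (-26.47) = 72.5 dB SPL.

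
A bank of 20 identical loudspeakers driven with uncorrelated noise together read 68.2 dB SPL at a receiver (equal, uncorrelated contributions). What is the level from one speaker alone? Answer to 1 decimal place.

20 equal incoherent sources add 10·log₁₀(20) = 13.01 dB over one source.
L_one = 68.2 − 13.01 = 55.2 dB SPL.

55.2 dB SPL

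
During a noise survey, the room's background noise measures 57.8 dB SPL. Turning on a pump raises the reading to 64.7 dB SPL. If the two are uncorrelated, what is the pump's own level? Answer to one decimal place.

Background correction is a power subtraction:
L_src = 10·log₁₀(10^(64.7/10) − 10^(57.8/10)) = 10·log₁₀(2349000) = 63.7 dB SPL.

63.7 dB SPL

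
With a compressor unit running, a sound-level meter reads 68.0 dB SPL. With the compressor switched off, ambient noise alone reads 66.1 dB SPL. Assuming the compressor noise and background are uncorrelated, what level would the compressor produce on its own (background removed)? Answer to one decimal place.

63.5 dB SPL

Remove the background by subtracting linear intensities:
L_src = 10·log₁₀(10^(68.0/10) − 10^(66.1/10)) = 10·log₁₀(2236000) = 63.5 dB SPL.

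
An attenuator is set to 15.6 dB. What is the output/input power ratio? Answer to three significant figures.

Power ratio = 10^(dB/10).
10^(-15.6/10) = 10^(-1.560) = 0.0275.

0.0275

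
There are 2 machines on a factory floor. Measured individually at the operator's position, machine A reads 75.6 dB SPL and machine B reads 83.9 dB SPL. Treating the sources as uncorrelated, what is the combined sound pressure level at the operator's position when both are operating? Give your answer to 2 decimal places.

Uncorrelated sources add in intensity (power), not in dB.
L_total = 10·log₁₀(10^(75.6/10) + 10^(83.9/10)) = 10·log₁₀(281800000) = 84.50 dB SPL.

84.50 dB SPL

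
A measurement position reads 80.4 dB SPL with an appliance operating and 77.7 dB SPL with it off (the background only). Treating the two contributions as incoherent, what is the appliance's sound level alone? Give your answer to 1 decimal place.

Background correction is a power subtraction:
L_src = 10·log₁₀(10^(80.4/10) − 10^(77.7/10)) = 10·log₁₀(50760000) = 77.1 dB SPL.

77.1 dB SPL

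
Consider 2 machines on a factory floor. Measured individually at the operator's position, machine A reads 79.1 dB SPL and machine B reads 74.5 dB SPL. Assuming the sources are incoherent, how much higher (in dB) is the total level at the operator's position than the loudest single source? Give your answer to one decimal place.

1.3 dB

Add the sources as powers (linear), then convert back to dB:
L_total = 10·log₁₀(10^(79.1/10) + 10^(74.5/10)) = 80.39 dB SPL.
Excess over the loudest (79.1 dB): 80.39 − 79.1 = 1.3 dB.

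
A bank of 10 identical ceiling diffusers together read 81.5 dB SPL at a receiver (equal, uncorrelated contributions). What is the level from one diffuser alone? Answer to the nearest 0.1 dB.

71.5 dB SPL

10 equal incoherent sources add 10·log₁₀(10) = 10.00 dB over one source.
L_one = 81.5 − 10.00 = 71.5 dB SPL.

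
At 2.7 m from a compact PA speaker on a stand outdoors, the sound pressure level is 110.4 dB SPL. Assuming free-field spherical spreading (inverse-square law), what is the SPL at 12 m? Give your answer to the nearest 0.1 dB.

97.4 dB SPL

Inverse-square spreading gives ΔL = −20·log₁₀(d₂/d₁).
ΔL = −20·log₁₀(12/2.7) = -12.96 dB, so L₂ = 110.4 + (-12.96) = 97.4 dB SPL.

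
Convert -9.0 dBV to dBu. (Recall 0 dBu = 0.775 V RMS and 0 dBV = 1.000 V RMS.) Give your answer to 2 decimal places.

-6.79 dBu

The offset between the scales is 20·log₁₀(0.775/1.000) = −2.214 dB.
So dBu = -9.0 + 2.214 = -6.79 dBu.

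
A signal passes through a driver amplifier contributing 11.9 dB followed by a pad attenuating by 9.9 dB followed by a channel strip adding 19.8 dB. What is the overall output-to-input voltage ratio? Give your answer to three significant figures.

12.3

Net gain = 11.9 + (−9.9) + 19.8 = 21.8 dB.
Voltage ratio = 10^(21.8/20) = 12.3.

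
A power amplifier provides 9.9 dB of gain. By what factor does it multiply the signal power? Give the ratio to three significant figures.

9.77

Power ratio = 10^(dB/10).
10^(9.9/10) = 10^(0.9900) = 9.77.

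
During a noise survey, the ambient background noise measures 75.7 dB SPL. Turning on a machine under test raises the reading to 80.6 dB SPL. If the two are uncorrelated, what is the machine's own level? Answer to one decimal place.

78.9 dB SPL

Remove the background by subtracting linear intensities:
L_src = 10·log₁₀(10^(80.6/10) − 10^(75.7/10)) = 10·log₁₀(77660000) = 78.9 dB SPL.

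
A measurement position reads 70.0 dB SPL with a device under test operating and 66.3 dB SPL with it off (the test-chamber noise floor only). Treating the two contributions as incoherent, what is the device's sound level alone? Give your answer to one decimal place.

Remove the background by subtracting linear intensities:
L_src = 10·log₁₀(10^(70.0/10) − 10^(66.3/10)) = 10·log₁₀(5734000) = 67.6 dB SPL.

67.6 dB SPL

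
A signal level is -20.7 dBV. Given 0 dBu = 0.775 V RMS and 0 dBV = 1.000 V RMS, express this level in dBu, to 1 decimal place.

The offset between the scales is 20·log₁₀(0.775/1.000) = −2.214 dB.
So dBu = -20.7 + 2.214 = -18.5 dBu.

-18.5 dBu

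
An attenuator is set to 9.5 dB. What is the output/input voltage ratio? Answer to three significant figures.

Voltage ratio = 10^(dB/20).
10^(-9.5/20) = 10^(-0.4750) = 0.335.

0.335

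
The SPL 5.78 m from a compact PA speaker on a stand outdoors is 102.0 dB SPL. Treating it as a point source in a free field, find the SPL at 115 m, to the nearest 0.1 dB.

Inverse-square spreading gives ΔL = −20·log₁₀(d₂/d₁).
ΔL = −20·log₁₀(115/5.78) = -25.98 dB, so L₂ = 102.0 + (-25.98) = 76.0 dB SPL.

76.0 dB SPL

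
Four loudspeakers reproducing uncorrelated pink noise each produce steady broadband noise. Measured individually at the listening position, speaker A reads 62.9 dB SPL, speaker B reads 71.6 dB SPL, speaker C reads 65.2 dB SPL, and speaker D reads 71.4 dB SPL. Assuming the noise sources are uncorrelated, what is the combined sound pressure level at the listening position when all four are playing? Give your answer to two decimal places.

Incoherent sources sum as intensities:
L_total = 10·log₁₀(10^(62.9/10) + 10^(71.6/10) + 10^(65.2/10) + 10^(71.4/10)) = 10·log₁₀(33520000) = 75.25 dB SPL.

75.25 dB SPL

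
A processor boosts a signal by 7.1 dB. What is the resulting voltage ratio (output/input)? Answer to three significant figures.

Voltage ratio = 10^(dB/20).
10^(7.1/20) = 10^(0.3550) = 2.26.

2.26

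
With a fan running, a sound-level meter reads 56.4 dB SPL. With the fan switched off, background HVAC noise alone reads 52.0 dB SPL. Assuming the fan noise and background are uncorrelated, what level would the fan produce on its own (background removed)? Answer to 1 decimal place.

Subtract intensities: L_src = 10·log₁₀(10^(L_total/10) − 10^(L_bg/10)).
L_src = 10·log₁₀(10^(56.4/10) − 10^(52.0/10)) = 10·log₁₀(278000) = 54.4 dB SPL.

54.4 dB SPL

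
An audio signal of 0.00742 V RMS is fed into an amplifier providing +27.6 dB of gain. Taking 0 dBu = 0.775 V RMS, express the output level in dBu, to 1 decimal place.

Input level: 20·log₁₀(0.00742/0.775) = -40.38 dBu.
Output: -40.38 + 27.6 = -12.8 dBu.

-12.8 dBu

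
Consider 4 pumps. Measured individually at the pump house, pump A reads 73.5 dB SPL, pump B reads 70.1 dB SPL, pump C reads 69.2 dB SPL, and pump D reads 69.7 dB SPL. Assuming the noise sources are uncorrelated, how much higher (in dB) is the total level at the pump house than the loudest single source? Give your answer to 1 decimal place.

Add the sources as powers (linear), then convert back to dB:
L_total = 10·log₁₀(10^(73.5/10) + 10^(70.1/10) + 10^(69.2/10) + 10^(69.7/10)) = 77.01 dB SPL.
Excess over the loudest (73.5 dB): 77.01 − 73.5 = 3.5 dB.

3.5 dB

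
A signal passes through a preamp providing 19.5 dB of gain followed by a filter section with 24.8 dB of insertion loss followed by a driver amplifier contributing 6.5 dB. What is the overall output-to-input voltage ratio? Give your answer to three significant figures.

1.15

Net gain = 19.5 + (−24.8) + 6.5 = 1.2 dB.
Voltage ratio = 10^(1.2/20) = 1.15.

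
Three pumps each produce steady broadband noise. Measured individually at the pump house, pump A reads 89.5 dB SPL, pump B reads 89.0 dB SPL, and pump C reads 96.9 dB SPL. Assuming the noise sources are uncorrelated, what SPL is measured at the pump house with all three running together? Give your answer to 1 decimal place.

98.2 dB SPL

Incoherent sources sum as intensities:
L_total = 10·log₁₀(10^(89.5/10) + 10^(89.0/10) + 10^(96.9/10)) = 10·log₁₀(6583000000) = 98.2 dB SPL.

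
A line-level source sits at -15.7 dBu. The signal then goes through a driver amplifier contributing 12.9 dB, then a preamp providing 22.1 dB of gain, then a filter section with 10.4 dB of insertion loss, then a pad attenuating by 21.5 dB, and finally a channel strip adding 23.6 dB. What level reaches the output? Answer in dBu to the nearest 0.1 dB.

Gain stages sum in dB:
-15.7 + 12.9 + 22.1 − 10.4 − 21.5 + 23.6 = +11.0 dBu.

+11.0 dBu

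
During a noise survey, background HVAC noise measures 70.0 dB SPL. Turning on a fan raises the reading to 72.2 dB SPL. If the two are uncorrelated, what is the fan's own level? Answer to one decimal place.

68.2 dB SPL

Background correction is a power subtraction:
L_src = 10·log₁₀(10^(72.2/10) − 10^(70.0/10)) = 10·log₁₀(6596000) = 68.2 dB SPL.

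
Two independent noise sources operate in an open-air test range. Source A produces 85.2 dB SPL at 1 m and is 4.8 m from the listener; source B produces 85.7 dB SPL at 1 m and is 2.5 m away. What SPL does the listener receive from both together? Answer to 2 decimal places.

At the listener: L_A = 85.2 − 20·log₁₀(4.8) = 71.575 dB; L_B = 85.7 − 20·log₁₀(2.5) = 77.741 dB.
Combined: 10·log₁₀(10^(71.575/10)+10^(77.741/10)) = 78.68 dB SPL.

78.68 dB SPL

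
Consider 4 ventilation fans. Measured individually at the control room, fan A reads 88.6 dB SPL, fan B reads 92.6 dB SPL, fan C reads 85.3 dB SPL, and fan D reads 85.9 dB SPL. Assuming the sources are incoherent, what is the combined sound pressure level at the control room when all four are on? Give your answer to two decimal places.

95.15 dB SPL

Incoherent sources sum as intensities:
L_total = 10·log₁₀(10^(88.6/10) + 10^(92.6/10) + 10^(85.3/10) + 10^(85.9/10)) = 10·log₁₀(3272000000) = 95.15 dB SPL.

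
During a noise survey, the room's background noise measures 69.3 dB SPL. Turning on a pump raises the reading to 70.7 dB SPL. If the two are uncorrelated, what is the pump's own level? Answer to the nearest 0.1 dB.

Remove the background by subtracting linear intensities:
L_src = 10·log₁₀(10^(70.7/10) − 10^(69.3/10)) = 10·log₁₀(3238000) = 65.1 dB SPL.

65.1 dB SPL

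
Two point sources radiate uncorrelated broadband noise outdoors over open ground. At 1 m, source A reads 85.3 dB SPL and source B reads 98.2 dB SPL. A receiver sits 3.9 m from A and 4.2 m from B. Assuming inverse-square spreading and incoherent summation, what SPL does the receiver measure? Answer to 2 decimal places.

85.99 dB SPL

At the listener: L_A = 85.3 − 20·log₁₀(3.9) = 73.479 dB; L_B = 98.2 − 20·log₁₀(4.2) = 85.735 dB.
Combined: 10·log₁₀(10^(73.479/10)+10^(85.735/10)) = 85.99 dB SPL.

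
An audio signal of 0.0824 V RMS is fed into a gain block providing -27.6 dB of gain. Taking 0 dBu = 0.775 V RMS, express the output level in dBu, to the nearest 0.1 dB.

-47.1 dBu

Input level: 20·log₁₀(0.0824/0.775) = -19.47 dBu.
Output: -19.47 − 27.6 = -47.1 dBu.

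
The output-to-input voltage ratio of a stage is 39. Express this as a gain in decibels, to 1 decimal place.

31.8 dB

For a voltage ratio, dB = 20·log₁₀(V₂/V₁).
20·log₁₀(39) = 31.8 dB.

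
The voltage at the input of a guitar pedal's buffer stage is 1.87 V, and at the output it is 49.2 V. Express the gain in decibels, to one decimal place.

28.4 dB

For a voltage ratio, dB = 20·log₁₀(V₂/V₁).
20·log₁₀(49.2/1.87) = 20·log₁₀(26.31) = 28.4 dB.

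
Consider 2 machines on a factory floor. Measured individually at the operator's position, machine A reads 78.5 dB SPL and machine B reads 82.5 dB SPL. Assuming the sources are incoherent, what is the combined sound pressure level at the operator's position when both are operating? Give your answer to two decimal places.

Add the sources as powers (linear), then convert back to dB:
L_total = 10·log₁₀(10^(78.5/10) + 10^(82.5/10)) = 10·log₁₀(248600000) = 83.96 dB SPL.

83.96 dB SPL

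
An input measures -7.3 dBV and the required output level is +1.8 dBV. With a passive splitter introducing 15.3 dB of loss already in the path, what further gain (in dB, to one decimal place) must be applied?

24.4 dB

The required make-up gain is the shortfall in the dB sum.
G = +1.8 − (-7.3) + 15.3 = 24.4 dB.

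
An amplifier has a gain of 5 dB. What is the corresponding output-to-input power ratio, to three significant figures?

3.16

Power ratio = 10^(dB/10).
10^(5/10) = 10^(0.5000) = 3.16.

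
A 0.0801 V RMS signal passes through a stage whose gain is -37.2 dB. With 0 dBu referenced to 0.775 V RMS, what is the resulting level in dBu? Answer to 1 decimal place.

-56.9 dBu

Input level: 20·log₁₀(0.0801/0.775) = -19.71 dBu.
Output: -19.71 − 37.2 = -56.9 dBu.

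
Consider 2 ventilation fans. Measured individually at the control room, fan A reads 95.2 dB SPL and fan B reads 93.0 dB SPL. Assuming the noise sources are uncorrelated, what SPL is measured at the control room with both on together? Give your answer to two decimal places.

97.25 dB SPL

Incoherent sources sum as intensities:
L_total = 10·log₁₀(10^(95.2/10) + 10^(93.0/10)) = 10·log₁₀(5307000000) = 97.25 dB SPL.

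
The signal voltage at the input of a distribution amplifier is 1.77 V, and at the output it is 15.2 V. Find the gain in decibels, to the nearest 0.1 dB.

18.7 dB

For a voltage ratio, dB = 20·log₁₀(V₂/V₁).
20·log₁₀(15.2/1.77) = 20·log₁₀(8.588) = 18.7 dB.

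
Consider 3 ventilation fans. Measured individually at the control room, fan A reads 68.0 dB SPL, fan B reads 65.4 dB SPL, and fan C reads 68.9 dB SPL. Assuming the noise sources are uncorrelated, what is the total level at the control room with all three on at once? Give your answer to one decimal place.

72.4 dB SPL

Incoherent sources sum as intensities:
L_total = 10·log₁₀(10^(68.0/10) + 10^(65.4/10) + 10^(68.9/10)) = 10·log₁₀(17540000) = 72.4 dB SPL.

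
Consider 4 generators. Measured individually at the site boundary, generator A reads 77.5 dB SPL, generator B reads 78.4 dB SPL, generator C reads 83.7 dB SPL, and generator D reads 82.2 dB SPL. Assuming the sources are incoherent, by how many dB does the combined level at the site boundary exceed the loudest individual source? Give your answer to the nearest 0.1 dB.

3.5 dB

Uncorrelated sources add in intensity (power), not in dB.
L_total = 10·log₁₀(10^(77.5/10) + 10^(78.4/10) + 10^(83.7/10) + 10^(82.2/10)) = 87.21 dB SPL.
Excess over the loudest (83.7 dB): 87.21 − 83.7 = 3.5 dB.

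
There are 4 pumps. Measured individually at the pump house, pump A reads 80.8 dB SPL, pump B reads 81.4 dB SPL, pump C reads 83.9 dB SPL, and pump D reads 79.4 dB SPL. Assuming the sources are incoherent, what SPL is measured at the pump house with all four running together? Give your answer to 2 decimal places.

Add the sources as powers (linear), then convert back to dB:
L_total = 10·log₁₀(10^(80.8/10) + 10^(81.4/10) + 10^(83.9/10) + 10^(79.4/10)) = 10·log₁₀(590800000) = 87.71 dB SPL.

87.71 dB SPL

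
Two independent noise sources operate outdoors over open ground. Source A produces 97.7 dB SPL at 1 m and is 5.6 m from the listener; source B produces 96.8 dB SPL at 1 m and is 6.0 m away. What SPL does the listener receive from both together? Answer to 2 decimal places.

At the listener: L_A = 97.7 − 20·log₁₀(5.6) = 82.736 dB; L_B = 96.8 − 20·log₁₀(6.0) = 81.237 dB.
Combined: 10·log₁₀(10^(82.736/10)+10^(81.237/10)) = 85.06 dB SPL.

85.06 dB SPL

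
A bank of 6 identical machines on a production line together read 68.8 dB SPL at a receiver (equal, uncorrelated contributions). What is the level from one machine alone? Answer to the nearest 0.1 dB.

6 equal incoherent sources add 10·log₁₀(6) = 7.78 dB over one source.
L_one = 68.8 − 7.78 = 61.0 dB SPL.

61.0 dB SPL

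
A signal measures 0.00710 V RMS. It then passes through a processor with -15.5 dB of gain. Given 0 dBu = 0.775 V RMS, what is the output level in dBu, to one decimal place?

Input level: 20·log₁₀(0.00710/0.775) = -40.76 dBu.
Output: -40.76 − 15.5 = -56.3 dBu.

-56.3 dBu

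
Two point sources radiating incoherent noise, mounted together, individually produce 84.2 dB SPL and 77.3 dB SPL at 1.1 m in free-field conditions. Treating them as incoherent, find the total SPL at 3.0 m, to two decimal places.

76.29 dB SPL

Combined at 1.1 m: 10·log₁₀(10^(84.2/10)+10^(77.3/10)) = 85.007 dB SPL.
Then apply −20·log₁₀(3.0/1.1) = -8.715 dB → 76.29 dB SPL.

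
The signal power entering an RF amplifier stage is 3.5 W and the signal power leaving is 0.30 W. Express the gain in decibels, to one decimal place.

Power is a power quantity, so gain = 10·log₁₀(P_out/P_in).
10·log₁₀(0.30/3.5) = 10·log₁₀(0.08571) = -10.7 dB.

-10.7 dB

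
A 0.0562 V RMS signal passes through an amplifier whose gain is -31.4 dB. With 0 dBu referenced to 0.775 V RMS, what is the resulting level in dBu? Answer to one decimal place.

Input level: 20·log₁₀(0.0562/0.775) = -22.79 dBu.
Output: -22.79 − 31.4 = -54.2 dBu.

-54.2 dBu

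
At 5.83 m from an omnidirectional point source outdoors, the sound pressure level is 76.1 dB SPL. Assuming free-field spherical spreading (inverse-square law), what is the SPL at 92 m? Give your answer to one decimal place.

52.1 dB SPL

Free-field point source: level drops by 20·log₁₀ of the distance ratio.
ΔL = −20·log₁₀(92/5.83) = -23.96 dB, so L₂ = 76.1 + (-23.96) = 52.1 dB SPL.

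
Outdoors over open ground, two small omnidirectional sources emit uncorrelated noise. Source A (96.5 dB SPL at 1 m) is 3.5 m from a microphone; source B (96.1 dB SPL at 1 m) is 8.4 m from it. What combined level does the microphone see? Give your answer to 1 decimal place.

86.3 dB SPL

At the listener: L_A = 96.5 − 20·log₁₀(3.5) = 85.62 dB; L_B = 96.1 − 20·log₁₀(8.4) = 77.61 dB.
Combined: 10·log₁₀(10^(85.62/10)+10^(77.61/10)) = 86.3 dB SPL.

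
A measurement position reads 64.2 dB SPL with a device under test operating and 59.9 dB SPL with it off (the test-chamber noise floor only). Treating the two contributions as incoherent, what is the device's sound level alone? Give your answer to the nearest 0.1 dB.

Remove the background by subtracting linear intensities:
L_src = 10·log₁₀(10^(64.2/10) − 10^(59.9/10)) = 10·log₁₀(1653000) = 62.2 dB SPL.

62.2 dB SPL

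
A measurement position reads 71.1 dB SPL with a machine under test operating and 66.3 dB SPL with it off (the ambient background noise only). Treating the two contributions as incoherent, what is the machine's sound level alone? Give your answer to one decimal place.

69.4 dB SPL

Remove the background by subtracting linear intensities:
L_src = 10·log₁₀(10^(71.1/10) − 10^(66.3/10)) = 10·log₁₀(8617000) = 69.4 dB SPL.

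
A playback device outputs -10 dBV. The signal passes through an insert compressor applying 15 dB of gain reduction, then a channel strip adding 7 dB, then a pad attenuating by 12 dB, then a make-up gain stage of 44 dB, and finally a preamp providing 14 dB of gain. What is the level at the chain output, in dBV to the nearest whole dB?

+28 dBV

In dB, series stages simply add:
-10 − 15 + 7 − 12 + 44 + 14 = +28 dBV.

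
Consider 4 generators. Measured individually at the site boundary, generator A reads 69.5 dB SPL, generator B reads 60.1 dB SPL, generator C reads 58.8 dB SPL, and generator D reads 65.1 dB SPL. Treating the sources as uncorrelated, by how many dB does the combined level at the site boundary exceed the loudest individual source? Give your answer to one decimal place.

1.9 dB

Uncorrelated sources add in intensity (power), not in dB.
L_total = 10·log₁₀(10^(69.5/10) + 10^(60.1/10) + 10^(58.8/10) + 10^(65.1/10)) = 71.44 dB SPL.
Excess over the loudest (69.5 dB): 71.44 − 69.5 = 1.9 dB.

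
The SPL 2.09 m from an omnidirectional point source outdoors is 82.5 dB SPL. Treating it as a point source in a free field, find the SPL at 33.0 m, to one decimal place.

Free-field point source: level drops by 20·log₁₀ of the distance ratio.
ΔL = −20·log₁₀(33.0/2.09) = -23.97 dB, so L₂ = 82.5 + (-23.97) = 58.5 dB SPL.

58.5 dB SPL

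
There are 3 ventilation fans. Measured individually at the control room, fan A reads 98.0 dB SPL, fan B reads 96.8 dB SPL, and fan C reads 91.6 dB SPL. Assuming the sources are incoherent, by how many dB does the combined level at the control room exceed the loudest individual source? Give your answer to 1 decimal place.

Incoherent sources sum as intensities:
L_total = 10·log₁₀(10^(98.0/10) + 10^(96.8/10) + 10^(91.6/10)) = 100.98 dB SPL.
Excess over the loudest (98.0 dB): 100.98 − 98.0 = 3.0 dB.

3.0 dB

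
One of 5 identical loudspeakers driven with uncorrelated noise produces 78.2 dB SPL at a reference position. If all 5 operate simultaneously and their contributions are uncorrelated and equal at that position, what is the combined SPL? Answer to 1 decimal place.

5 equal incoherent sources raise the level by 10·log₁₀(5) = 6.99 dB.
L_total = 78.2 + 6.99 = 85.2 dB SPL.

85.2 dB SPL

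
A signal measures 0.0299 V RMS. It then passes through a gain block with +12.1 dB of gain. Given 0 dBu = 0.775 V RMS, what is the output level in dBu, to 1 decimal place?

Input level: 20·log₁₀(0.0299/0.775) = -28.27 dBu.
Output: -28.27 + 12.1 = -16.2 dBu.

-16.2 dBu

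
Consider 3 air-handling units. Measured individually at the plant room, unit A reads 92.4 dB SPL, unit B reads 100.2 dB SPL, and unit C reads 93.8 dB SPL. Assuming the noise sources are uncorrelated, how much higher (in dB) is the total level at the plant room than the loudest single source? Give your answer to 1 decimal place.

1.4 dB

Incoherent sources sum as intensities:
L_total = 10·log₁₀(10^(92.4/10) + 10^(100.2/10) + 10^(93.8/10)) = 101.65 dB SPL.
Excess over the loudest (100.2 dB): 101.65 − 100.2 = 1.4 dB.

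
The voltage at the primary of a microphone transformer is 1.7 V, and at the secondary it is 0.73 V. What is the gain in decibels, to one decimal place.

-7.3 dB

Voltage ratio → dB uses the 20·log₁₀ form:
20·log₁₀(0.73/1.7) = 20·log₁₀(0.4294) = -7.3 dB.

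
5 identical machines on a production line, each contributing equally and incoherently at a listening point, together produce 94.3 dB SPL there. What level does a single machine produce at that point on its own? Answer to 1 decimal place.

87.3 dB SPL

5 equal incoherent sources add 10·log₁₀(5) = 6.99 dB over one source.
L_one = 94.3 − 6.99 = 87.3 dB SPL.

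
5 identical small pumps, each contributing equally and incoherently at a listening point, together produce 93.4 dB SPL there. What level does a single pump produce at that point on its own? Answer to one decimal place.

5 equal incoherent sources add 10·log₁₀(5) = 6.99 dB over one source.
L_one = 93.4 − 6.99 = 86.4 dB SPL.

86.4 dB SPL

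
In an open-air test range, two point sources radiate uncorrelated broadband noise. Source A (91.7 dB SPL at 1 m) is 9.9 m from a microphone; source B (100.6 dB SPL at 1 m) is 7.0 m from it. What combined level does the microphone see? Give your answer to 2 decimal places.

At the listener: L_A = 91.7 − 20·log₁₀(9.9) = 71.787 dB; L_B = 100.6 − 20·log₁₀(7.0) = 83.698 dB.
Combined: 10·log₁₀(10^(71.787/10)+10^(83.698/10)) = 83.97 dB SPL.

83.97 dB SPL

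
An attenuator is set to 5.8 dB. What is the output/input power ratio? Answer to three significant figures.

0.263

Power ratio = 10^(dB/10).
10^(-5.8/10) = 10^(-0.5800) = 0.263.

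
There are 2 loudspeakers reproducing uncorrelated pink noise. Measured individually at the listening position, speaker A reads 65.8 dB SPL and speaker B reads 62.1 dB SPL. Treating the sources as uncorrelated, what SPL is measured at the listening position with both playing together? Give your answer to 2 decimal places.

67.34 dB SPL

Incoherent sources sum as intensities:
L_total = 10·log₁₀(10^(65.8/10) + 10^(62.1/10)) = 10·log₁₀(5424000) = 67.34 dB SPL.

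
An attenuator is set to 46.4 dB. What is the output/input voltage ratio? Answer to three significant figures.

0.00479

Voltage ratio = 10^(dB/20).
10^(-46.4/20) = 10^(-2.320) = 0.00479.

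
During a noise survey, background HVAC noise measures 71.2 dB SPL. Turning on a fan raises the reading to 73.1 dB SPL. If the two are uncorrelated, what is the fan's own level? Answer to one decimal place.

Remove the background by subtracting linear intensities:
L_src = 10·log₁₀(10^(73.1/10) − 10^(71.2/10)) = 10·log₁₀(7235000) = 68.6 dB SPL.

68.6 dB SPL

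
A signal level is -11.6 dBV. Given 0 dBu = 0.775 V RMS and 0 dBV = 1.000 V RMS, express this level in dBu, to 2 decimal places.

The offset between the scales is 20·log₁₀(0.775/1.000) = −2.214 dB.
So dBu = -11.6 + 2.214 = -9.39 dBu.

-9.39 dBu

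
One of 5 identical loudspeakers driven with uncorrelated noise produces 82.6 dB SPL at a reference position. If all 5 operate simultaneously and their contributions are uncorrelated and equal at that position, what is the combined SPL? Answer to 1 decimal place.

5 equal incoherent sources raise the level by 10·log₁₀(5) = 6.99 dB.
L_total = 82.6 + 6.99 = 89.6 dB SPL.

89.6 dB SPL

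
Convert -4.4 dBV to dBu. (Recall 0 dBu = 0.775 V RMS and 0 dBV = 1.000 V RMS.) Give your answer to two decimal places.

The offset between the scales is 20·log₁₀(0.775/1.000) = −2.214 dB.
So dBu = -4.4 + 2.214 = -2.19 dBu.

-2.19 dBu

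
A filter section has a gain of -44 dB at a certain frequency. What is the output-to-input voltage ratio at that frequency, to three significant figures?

Voltage ratio = 10^(dB/20).
10^(-44/20) = 10^(-2.200) = 0.00631.

0.00631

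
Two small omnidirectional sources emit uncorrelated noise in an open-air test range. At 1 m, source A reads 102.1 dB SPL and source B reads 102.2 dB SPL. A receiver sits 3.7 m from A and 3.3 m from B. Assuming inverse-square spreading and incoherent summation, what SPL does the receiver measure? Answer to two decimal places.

At the listener: L_A = 102.1 − 20·log₁₀(3.7) = 90.736 dB; L_B = 102.2 − 20·log₁₀(3.3) = 91.830 dB.
Combined: 10·log₁₀(10^(90.736/10)+10^(91.830/10)) = 94.33 dB SPL.

94.33 dB SPL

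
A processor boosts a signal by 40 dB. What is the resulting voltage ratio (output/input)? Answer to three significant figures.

100

Voltage ratio = 10^(dB/20).
10^(40/20) = 10^(2.000) = 100.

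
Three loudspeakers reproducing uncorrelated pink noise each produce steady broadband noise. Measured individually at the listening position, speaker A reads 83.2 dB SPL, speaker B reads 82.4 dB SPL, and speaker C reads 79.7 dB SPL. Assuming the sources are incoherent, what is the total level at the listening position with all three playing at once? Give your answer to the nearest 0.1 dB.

Uncorrelated sources add in intensity (power), not in dB.
L_total = 10·log₁₀(10^(83.2/10) + 10^(82.4/10) + 10^(79.7/10)) = 10·log₁₀(476000000) = 86.8 dB SPL.

86.8 dB SPL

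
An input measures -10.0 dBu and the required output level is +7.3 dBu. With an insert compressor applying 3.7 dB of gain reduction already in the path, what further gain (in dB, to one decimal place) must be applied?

21.0 dB

The required make-up gain is the shortfall in the dB sum.
G = +7.3 − (-10.0) + 3.7 = 21.0 dB.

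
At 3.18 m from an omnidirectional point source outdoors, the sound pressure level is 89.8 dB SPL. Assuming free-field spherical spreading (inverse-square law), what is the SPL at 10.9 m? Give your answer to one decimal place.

For a point source in a free field, ΔL = −20·log₁₀(d₂/d₁).
ΔL = −20·log₁₀(10.9/3.18) = -10.70 dB, so L₂ = 89.8 + (-10.70) = 79.1 dB SPL.

79.1 dB SPL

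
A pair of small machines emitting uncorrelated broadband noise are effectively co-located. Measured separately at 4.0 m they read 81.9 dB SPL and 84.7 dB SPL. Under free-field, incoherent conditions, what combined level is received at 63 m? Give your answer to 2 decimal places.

62.59 dB SPL

Combined at 4.0 m: 10·log₁₀(10^(81.9/10)+10^(84.7/10)) = 86.532 dB SPL.
Then apply −20·log₁₀(63/4.0) = -23.946 dB → 62.59 dB SPL.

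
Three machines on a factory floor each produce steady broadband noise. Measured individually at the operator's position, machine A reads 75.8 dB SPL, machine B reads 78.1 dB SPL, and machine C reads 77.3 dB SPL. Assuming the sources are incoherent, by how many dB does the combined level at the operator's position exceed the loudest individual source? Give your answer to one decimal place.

Add the sources as powers (linear), then convert back to dB:
L_total = 10·log₁₀(10^(75.8/10) + 10^(78.1/10) + 10^(77.3/10)) = 81.94 dB SPL.
Excess over the loudest (78.1 dB): 81.94 − 78.1 = 3.8 dB.

3.8 dB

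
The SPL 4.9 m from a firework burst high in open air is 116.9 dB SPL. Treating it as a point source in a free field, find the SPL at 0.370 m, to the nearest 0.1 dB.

For a point source in a free field, ΔL = −20·log₁₀(d₂/d₁).
ΔL = −20·log₁₀(0.370/4.9) = 22.44 dB, so L₂ = 116.9 + (22.44) = 139.3 dB SPL.

139.3 dB SPL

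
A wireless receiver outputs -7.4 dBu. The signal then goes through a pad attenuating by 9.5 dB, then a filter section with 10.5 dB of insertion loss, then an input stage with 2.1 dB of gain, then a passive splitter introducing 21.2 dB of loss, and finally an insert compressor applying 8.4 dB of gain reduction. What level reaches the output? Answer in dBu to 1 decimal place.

-54.9 dBu

Gain stages sum in dB:
-7.4 − 9.5 − 10.5 + 2.1 − 21.2 − 8.4 = -54.9 dBu.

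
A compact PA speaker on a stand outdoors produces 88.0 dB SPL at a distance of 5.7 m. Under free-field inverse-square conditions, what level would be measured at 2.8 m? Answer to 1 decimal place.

Free-field point source: level drops by 20·log₁₀ of the distance ratio.
ΔL = −20·log₁₀(2.8/5.7) = 6.17 dB, so L₂ = 88.0 + (6.17) = 94.2 dB SPL.

94.2 dB SPL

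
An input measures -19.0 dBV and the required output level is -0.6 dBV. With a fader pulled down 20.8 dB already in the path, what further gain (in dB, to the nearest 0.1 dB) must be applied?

39.2 dB

The required make-up gain is the shortfall in the dB sum.
G = -0.6 − (-19.0) + 20.8 = 39.2 dB.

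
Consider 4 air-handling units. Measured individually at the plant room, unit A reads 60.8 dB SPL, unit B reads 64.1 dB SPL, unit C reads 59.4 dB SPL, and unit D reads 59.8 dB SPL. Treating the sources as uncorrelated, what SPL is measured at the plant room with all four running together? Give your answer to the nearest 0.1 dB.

67.5 dB SPL

Add the sources as powers (linear), then convert back to dB:
L_total = 10·log₁₀(10^(60.8/10) + 10^(64.1/10) + 10^(59.4/10) + 10^(59.8/10)) = 10·log₁₀(5599000) = 67.5 dB SPL.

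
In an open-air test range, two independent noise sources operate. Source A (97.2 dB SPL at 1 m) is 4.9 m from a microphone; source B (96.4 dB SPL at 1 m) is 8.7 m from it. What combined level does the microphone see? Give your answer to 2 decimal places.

At the listener: L_A = 97.2 − 20·log₁₀(4.9) = 83.396 dB; L_B = 96.4 − 20·log₁₀(8.7) = 77.610 dB.
Combined: 10·log₁₀(10^(83.396/10)+10^(77.610/10)) = 84.41 dB SPL.

84.41 dB SPL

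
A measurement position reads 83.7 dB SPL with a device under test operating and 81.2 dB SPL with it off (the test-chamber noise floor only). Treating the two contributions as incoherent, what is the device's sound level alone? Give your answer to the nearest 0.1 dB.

80.1 dB SPL

Background correction is a power subtraction:
L_src = 10·log₁₀(10^(83.7/10) − 10^(81.2/10)) = 10·log₁₀(102600000) = 80.1 dB SPL.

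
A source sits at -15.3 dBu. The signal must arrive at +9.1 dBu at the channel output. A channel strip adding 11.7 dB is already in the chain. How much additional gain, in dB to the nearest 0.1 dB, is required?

The required make-up gain is the shortfall in the dB sum.
G = +9.1 − (-15.3) − 11.7 = 12.7 dB.

12.7 dB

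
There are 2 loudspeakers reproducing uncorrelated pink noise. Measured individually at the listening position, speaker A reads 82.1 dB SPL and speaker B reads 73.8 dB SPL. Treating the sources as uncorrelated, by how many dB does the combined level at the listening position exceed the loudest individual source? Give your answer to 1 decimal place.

0.6 dB

Incoherent sources sum as intensities:
L_total = 10·log₁₀(10^(82.1/10) + 10^(73.8/10)) = 82.70 dB SPL.
Excess over the loudest (82.1 dB): 82.70 − 82.1 = 0.6 dB.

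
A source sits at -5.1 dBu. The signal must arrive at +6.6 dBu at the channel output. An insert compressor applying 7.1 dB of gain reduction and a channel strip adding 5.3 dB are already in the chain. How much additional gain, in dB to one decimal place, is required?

13.5 dB

The required make-up gain is the shortfall in the dB sum.
G = +6.6 − (-5.1) + 7.1 − 5.3 = 13.5 dB.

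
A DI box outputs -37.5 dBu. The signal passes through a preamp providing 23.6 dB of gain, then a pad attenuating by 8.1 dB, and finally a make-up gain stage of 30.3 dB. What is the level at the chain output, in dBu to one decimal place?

In dB, series stages simply add:
-37.5 + 23.6 − 8.1 + 30.3 = +8.3 dBu.

+8.3 dBu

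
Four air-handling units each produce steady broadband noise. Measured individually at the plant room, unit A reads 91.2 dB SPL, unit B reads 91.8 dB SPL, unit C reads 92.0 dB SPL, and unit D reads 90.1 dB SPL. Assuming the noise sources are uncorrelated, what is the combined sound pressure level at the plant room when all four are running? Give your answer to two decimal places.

Add the sources as powers (linear), then convert back to dB:
L_total = 10·log₁₀(10^(91.2/10) + 10^(91.8/10) + 10^(92.0/10) + 10^(90.1/10)) = 10·log₁₀(5440000000) = 97.36 dB SPL.

97.36 dB SPL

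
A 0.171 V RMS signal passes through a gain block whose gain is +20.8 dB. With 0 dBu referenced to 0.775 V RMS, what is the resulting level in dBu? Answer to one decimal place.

Input level: 20·log₁₀(0.171/0.775) = -13.13 dBu.
Output: -13.13 + 20.8 = +7.7 dBu.

+7.7 dBu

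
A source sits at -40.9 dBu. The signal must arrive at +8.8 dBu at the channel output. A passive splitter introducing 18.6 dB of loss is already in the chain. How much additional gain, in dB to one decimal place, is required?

68.3 dB

The required make-up gain is the shortfall in the dB sum.
G = +8.8 − (-40.9) + 18.6 = 68.3 dB.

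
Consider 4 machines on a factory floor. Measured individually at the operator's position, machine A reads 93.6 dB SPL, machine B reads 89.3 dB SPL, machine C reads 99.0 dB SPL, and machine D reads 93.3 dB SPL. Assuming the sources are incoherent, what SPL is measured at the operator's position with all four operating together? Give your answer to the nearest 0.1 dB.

101.2 dB SPL

Incoherent sources sum as intensities:
L_total = 10·log₁₀(10^(93.6/10) + 10^(89.3/10) + 10^(99.0/10) + 10^(93.3/10)) = 10·log₁₀(13223000000) = 101.2 dB SPL.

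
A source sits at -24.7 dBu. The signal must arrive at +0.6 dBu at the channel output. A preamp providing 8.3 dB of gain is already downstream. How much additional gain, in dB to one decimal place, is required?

17.0 dB

The required make-up gain is the shortfall in the dB sum.
G = +0.6 − (-24.7) − 8.3 = 17.0 dB.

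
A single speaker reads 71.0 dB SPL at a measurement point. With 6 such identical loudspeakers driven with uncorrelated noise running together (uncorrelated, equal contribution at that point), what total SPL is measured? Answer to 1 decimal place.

6 equal incoherent sources raise the level by 10·log₁₀(6) = 7.78 dB.
L_total = 71.0 + 7.78 = 78.8 dB SPL.

78.8 dB SPL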